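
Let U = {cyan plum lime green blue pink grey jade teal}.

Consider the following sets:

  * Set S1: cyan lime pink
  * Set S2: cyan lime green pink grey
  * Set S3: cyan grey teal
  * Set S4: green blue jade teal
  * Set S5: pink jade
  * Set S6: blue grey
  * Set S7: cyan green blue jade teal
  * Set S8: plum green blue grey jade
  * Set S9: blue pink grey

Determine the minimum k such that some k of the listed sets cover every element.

3

Take {S1, S7, S8}. Their union is {cyan, plum, lime, green, blue, pink, grey, jade, teal}, which is all 9 elements.
Only S8 contains plum, so S8 is forced; the remaining 4 elements need at least 2 more sets (each remaining set adds at most 3) — so at least 3 sets are needed, and 3 is optimal.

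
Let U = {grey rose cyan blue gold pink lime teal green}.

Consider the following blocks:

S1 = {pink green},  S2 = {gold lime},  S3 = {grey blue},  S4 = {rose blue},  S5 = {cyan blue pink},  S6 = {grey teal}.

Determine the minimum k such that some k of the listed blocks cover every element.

S1, S2, S4, S5, and S6 cover everything between them: the union {grey, rose, cyan, blue, gold, pink, lime, teal, green} is all of U.
Only S4 contains rose, so S4 is forced; the remaining 7 elements need at least 4 more blocks (each remaining block adds at most 2) — so at least 5 blocks are needed, and 5 is optimal.

5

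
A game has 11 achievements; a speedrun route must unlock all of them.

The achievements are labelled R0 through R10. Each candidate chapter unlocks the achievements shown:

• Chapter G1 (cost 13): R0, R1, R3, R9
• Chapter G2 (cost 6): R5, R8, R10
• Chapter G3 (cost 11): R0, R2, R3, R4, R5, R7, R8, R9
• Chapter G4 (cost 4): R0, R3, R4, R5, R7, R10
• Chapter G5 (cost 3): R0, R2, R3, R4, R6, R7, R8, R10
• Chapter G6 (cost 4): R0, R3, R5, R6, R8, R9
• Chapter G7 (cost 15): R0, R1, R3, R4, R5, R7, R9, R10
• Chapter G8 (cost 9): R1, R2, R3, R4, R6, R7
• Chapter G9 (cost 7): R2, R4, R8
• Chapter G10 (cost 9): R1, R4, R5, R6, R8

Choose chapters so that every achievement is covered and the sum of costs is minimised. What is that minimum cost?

16

G5, G6, G10 together cover every achievement (G5 ∪ G6 ∪ G10 = {R0, R1, R2, R3, R4, R5, R6, R7, R8, R9, R10}); total cost 3 + 4 + 9 = 16.
No covering selection has total cost below 16.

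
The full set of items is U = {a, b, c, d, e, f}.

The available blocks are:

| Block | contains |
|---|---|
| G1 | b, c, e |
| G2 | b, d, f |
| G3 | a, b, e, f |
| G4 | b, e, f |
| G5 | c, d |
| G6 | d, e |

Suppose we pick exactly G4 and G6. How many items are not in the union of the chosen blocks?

2

Union of G4, G6 = {b, d, e, f}.
Not covered: a, c — 2 items.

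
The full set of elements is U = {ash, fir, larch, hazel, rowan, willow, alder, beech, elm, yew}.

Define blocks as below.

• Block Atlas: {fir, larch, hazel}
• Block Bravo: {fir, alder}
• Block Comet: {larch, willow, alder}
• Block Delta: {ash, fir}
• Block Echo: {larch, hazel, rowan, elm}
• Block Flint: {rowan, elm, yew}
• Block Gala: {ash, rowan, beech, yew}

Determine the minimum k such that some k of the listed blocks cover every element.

4

Comet, Delta, Echo, and Gala cover everything between them: the union {ash, fir, larch, hazel, rowan, willow, alder, beech, elm, yew} is all of U.
No 3 of the 7 blocks cover everything (all 35 combinations miss at least one element), so 4 is optimal.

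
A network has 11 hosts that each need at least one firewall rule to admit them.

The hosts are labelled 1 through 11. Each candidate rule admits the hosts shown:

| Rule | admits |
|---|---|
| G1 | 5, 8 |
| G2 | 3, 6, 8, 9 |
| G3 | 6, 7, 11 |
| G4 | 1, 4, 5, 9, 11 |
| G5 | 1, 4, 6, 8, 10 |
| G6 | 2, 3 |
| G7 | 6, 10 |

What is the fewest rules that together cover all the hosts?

4

G3 and G4 and G5 and G6 together: G3 ∪ G4 ∪ G5 ∪ G6 = {1, 2, 3, 4, 5, 6, 7, 8, 9, 10, 11} — every host is covered.
No 3 of the 7 rules cover everything (all 35 combinations miss at least one host), so 4 is optimal.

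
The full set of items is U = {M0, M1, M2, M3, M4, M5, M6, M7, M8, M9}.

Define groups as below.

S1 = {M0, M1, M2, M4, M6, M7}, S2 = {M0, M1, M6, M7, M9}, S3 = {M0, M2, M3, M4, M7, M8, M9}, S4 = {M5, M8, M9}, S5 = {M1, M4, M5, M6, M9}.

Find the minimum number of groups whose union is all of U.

2

S3 and S5 together: S3 ∪ S5 = {M0, M1, M2, M3, M4, M5, M6, M7, M8, M9} — every item is covered.
No single group has all 10 items (the largest, S3, has 7), so 2 is optimal.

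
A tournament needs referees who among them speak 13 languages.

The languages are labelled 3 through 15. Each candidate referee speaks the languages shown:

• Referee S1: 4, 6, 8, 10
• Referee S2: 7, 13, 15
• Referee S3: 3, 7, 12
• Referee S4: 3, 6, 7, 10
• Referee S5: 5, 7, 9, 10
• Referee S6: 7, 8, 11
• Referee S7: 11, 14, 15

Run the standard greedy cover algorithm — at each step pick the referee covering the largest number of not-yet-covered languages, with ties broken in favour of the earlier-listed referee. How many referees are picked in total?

5

Greedy: pick S1 (covers 4 new) → pick S2 (covers 3 new) → pick S3 (covers 2 new) → pick S5 (covers 2 new) → pick S7 (covers 2 new). Total picks: 5.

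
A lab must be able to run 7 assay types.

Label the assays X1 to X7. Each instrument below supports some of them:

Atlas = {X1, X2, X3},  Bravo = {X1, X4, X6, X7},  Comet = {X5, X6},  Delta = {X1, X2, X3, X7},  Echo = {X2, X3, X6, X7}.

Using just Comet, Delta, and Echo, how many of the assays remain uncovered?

Union of Comet, Delta, Echo = {X1, X2, X3, X5, X6, X7}.
Not covered: X4 — 1 assay.

1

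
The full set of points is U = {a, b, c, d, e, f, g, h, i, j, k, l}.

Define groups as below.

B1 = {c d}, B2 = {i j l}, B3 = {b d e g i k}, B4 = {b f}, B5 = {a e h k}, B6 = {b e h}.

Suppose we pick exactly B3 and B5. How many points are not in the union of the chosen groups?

Union of B3, B5 = {a, b, d, e, g, h, i, k}.
Not covered: c, f, j, l — 4 points.

4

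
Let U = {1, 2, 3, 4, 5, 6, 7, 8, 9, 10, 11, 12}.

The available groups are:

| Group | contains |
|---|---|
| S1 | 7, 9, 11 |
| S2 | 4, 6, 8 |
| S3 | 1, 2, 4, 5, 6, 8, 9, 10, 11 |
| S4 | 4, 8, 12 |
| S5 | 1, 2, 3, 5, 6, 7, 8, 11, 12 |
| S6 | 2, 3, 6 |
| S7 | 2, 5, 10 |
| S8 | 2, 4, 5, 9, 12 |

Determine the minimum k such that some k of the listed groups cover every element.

S3 and S5 cover everything between them: the union {1, 2, 3, 4, 5, 6, 7, 8, 9, 10, 11, 12} is all of U.
No single group has all 12 elements (the largest, S3, has 9), so 2 is optimal.

2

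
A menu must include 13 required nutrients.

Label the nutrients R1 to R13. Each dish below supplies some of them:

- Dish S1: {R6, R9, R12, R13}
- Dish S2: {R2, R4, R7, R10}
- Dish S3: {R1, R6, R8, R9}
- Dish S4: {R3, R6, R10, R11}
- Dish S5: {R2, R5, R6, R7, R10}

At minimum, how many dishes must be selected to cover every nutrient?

5

Take {S1, S2, S3, S4, S5}. Their union is {R1, R2, R3, R4, R5, R6, R7, R8, R9, R10, R11, R12, R13}, which is all 13 nutrients.
No 4 of the 5 dishes cover everything (all 5 combinations miss at least one nutrient), so 5 is optimal.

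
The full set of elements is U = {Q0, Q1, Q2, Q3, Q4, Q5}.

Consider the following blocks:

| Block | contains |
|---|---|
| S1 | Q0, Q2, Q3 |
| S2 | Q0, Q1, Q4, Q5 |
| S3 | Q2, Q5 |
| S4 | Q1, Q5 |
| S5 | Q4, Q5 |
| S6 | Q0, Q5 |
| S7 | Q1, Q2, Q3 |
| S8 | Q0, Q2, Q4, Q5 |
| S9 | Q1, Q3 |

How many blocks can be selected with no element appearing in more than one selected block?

2

S8, S9 are pairwise disjoint (S8={Q0,Q2,Q4,Q5}; S9={Q1,Q3}).
Every remaining block overlaps one of these, and no 3 of the listed blocks are pairwise disjoint, so 2 is the maximum.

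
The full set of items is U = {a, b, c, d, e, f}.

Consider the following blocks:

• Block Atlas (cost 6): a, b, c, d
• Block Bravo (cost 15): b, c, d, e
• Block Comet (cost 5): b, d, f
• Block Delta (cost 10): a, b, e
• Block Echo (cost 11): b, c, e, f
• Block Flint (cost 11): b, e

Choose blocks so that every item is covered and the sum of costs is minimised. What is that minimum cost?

Atlas, Echo together cover every item (Atlas ∪ Echo = {a, b, c, d, e, f}); total cost 6 + 11 = 17.
The greedy pick Atlas, Comet, Delta costs 21; no covering selection beats 17.

17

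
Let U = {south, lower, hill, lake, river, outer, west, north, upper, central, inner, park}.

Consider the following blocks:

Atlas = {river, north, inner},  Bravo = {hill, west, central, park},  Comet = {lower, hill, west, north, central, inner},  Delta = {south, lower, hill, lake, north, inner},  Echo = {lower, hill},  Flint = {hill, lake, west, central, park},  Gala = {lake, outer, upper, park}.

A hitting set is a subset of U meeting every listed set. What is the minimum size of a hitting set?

Take H = {hill, north, park}. Each listed block contains at least one of these, so H is a hitting set of size 3.
The blocks Atlas, Echo, Gala are pairwise disjoint, so any hitting set needs a separate point for each — at least 3. Hence 3 is optimal.

3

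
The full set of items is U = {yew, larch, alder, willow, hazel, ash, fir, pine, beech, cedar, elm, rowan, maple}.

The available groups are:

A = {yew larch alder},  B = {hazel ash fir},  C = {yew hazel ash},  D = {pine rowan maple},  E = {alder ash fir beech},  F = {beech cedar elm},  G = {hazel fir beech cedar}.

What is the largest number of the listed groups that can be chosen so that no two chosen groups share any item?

4

A, B, D, F are pairwise disjoint (A={yew,larch,alder}; B={hazel,ash,fir}; D={pine,rowan,maple}; F={beech,cedar,elm}).
Every remaining group overlaps one of these, and no 5 of the listed groups are pairwise disjoint, so 4 is the maximum.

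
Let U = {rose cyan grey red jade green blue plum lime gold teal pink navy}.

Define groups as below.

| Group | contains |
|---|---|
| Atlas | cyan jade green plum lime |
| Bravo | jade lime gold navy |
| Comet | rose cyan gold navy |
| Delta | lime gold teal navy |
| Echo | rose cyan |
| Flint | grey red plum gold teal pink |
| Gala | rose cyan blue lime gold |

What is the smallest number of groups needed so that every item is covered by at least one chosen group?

4

Atlas, Delta, Flint, and Gala cover everything between them: the union {rose, cyan, grey, red, jade, green, blue, plum, lime, gold, teal, pink, navy} is all of U.
No 3 of the 7 groups cover everything (all 35 combinations miss at least one item), so 4 is optimal.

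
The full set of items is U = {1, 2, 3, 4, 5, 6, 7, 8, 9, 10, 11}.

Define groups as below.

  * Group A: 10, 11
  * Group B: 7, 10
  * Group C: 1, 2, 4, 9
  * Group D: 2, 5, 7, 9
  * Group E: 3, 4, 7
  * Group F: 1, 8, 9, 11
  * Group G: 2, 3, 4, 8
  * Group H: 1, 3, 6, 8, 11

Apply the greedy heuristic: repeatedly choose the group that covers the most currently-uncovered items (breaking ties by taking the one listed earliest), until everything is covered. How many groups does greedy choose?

Greedy: pick H (covers 5 new) → pick D (covers 4 new) → pick A (covers 1 new) → pick C (covers 1 new). Total picks: 4.

4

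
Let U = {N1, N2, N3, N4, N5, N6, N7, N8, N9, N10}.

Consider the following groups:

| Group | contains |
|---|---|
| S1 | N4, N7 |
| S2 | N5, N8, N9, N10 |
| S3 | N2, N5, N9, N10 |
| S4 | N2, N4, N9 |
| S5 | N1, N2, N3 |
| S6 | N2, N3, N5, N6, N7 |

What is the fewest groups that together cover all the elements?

S2, S4, S5, and S6 cover everything between them: the union {N1, N2, N3, N4, N5, N6, N7, N8, N9, N10} is all of U.
No 3 of the 6 groups cover everything (all 20 combinations miss at least one element), so 4 is optimal.

4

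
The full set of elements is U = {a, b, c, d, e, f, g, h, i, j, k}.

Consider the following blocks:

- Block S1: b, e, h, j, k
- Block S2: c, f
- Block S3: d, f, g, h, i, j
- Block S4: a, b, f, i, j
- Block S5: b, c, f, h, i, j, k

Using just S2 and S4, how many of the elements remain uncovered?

Union of S2, S4 = {a, b, c, f, i, j}.
Not covered: d, e, g, h, k — 5 elements.

5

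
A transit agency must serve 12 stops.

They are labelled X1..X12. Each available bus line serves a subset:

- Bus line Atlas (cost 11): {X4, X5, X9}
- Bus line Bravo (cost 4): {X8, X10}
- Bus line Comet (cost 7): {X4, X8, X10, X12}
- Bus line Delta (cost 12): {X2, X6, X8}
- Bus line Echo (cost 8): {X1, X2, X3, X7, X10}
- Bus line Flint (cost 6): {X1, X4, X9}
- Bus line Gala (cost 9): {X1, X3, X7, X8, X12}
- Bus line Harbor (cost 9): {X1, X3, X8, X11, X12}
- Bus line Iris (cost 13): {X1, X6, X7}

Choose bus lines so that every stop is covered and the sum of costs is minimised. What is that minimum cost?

40

Atlas, Delta, Echo, Harbor together cover every stop (Atlas ∪ Delta ∪ Echo ∪ Harbor = {X1, X2, X3, X4, X5, X6, X7, X8, X9, X10, X11, X12}); total cost 11 + 12 + 8 + 9 = 40.
The greedy pick Echo, Comet, Atlas, Harbor, Delta costs 47; no covering selection beats 40.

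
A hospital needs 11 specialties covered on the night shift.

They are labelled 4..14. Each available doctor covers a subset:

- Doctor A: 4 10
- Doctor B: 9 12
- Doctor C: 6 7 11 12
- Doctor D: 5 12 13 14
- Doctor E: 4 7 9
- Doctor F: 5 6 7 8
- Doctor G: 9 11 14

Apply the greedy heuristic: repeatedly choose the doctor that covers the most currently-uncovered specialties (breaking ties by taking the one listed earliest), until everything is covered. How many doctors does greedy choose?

Greedy: pick C (covers 4 new) → pick D (covers 3 new) → pick A (covers 2 new) → pick B (covers 1 new) → pick F (covers 1 new). Total picks: 5.
(The true minimum cover uses only 4 doctors, so greedy is not optimal here.)

5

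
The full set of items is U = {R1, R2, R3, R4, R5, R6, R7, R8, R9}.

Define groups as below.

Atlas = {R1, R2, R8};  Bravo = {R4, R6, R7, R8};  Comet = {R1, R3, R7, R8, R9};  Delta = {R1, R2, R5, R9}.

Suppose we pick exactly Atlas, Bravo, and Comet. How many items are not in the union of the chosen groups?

1

Union of Atlas, Bravo, Comet = {R1, R2, R3, R4, R6, R7, R8, R9}.
Not covered: R5 — 1 item.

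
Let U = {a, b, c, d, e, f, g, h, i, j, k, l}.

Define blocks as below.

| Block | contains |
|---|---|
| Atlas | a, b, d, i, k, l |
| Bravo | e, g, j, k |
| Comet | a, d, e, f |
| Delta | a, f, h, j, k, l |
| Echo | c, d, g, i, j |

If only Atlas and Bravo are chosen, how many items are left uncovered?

3

Union of Atlas, Bravo = {a, b, d, e, g, i, j, k, l}.
Not covered: c, f, h — 3 items.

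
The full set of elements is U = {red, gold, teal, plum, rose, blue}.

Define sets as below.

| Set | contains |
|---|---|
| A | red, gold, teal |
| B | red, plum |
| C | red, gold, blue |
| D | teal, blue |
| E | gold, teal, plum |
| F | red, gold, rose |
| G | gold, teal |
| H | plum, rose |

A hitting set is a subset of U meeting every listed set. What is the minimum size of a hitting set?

3

Take T = {gold, plum, blue}. Each listed set contains at least one of these, so T is a hitting set of size 3.
No choice of 2 elements meets every set, so 3 is the minimum.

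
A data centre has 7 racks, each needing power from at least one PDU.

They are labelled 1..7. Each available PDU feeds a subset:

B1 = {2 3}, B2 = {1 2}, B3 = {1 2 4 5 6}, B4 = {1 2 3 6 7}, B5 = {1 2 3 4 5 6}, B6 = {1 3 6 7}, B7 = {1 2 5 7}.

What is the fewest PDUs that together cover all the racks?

B3 and B4 together: B3 ∪ B4 = {1, 2, 3, 4, 5, 6, 7} — every rack is covered.
No single PDU has all 7 racks (the largest, B5, has 6), so 2 is optimal.

2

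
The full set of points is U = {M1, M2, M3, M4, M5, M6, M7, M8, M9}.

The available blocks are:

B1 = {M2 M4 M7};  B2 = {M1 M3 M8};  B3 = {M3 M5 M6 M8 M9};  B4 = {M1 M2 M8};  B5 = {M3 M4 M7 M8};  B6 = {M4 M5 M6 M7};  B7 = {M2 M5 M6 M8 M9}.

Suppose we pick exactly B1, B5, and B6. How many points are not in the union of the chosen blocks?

Union of B1, B5, B6 = {M2, M3, M4, M5, M6, M7, M8}.
Not covered: M1, M9 — 2 points.

2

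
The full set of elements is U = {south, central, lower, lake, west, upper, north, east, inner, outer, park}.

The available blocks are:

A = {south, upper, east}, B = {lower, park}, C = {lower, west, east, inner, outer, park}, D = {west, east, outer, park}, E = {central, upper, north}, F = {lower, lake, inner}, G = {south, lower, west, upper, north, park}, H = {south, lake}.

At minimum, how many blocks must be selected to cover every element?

3

C and E and H together: C ∪ E ∪ H = {south, central, lower, lake, west, upper, north, east, inner, outer, park} — every element is covered.
Only E contains central, so E is forced; the remaining 8 elements need at least 2 more blocks (each remaining block adds at most 6) — so at least 3 blocks are needed, and 3 is optimal.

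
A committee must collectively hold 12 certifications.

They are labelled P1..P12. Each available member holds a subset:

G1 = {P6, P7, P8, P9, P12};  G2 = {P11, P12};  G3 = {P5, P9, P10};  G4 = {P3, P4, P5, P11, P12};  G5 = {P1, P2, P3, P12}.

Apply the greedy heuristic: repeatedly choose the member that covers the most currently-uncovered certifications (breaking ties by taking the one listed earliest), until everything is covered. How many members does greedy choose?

Greedy: pick G1 (covers 5 new) → pick G4 (covers 4 new) → pick G5 (covers 2 new) → pick G3 (covers 1 new). Total picks: 4.

4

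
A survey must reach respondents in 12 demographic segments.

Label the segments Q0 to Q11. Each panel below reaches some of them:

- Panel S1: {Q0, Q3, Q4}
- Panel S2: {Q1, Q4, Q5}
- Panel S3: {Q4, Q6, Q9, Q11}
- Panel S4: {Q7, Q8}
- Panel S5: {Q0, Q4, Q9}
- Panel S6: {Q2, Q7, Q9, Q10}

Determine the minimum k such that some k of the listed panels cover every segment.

Take {S1, S2, S3, S4, S6}. Their union is {Q0, Q1, Q2, Q3, Q4, Q5, Q6, Q7, Q8, Q9, Q10, Q11}, which is all 12 segments.
No 4 of the 6 panels cover everything (all 15 combinations miss at least one segment), so 5 is optimal.

5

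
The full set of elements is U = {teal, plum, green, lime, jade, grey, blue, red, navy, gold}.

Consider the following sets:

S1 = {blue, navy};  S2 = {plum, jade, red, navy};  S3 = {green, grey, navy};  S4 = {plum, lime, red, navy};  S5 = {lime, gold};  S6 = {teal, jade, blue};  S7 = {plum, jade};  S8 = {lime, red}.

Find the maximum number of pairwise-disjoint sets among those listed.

S3, S7, S8 are pairwise disjoint (S3={green,grey,navy}; S7={plum,jade}; S8={lime,red}).
Every remaining set overlaps one of these, and no 4 of the listed sets are pairwise disjoint, so 3 is the maximum.

3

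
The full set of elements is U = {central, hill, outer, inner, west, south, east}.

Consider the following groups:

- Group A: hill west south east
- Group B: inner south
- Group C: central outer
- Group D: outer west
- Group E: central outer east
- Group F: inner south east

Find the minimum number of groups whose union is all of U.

3

A and B and E together: A ∪ B ∪ E = {central, hill, outer, inner, west, south, east} — every element is covered.
Only A contains hill, so A is forced; the remaining 3 elements need at least 2 more groups (each remaining group adds at most 2) — so at least 3 groups are needed, and 3 is optimal.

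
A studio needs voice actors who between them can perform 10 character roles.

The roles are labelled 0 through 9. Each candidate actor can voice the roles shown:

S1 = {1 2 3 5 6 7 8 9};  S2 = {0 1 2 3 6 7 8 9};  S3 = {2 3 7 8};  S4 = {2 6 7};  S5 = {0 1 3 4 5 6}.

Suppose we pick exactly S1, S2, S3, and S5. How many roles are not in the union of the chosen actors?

0

Union of S1, S2, S3, S5 = {0, 1, 2, 3, 4, 5, 6, 7, 8, 9} — that's every role, so 0 are uncovered.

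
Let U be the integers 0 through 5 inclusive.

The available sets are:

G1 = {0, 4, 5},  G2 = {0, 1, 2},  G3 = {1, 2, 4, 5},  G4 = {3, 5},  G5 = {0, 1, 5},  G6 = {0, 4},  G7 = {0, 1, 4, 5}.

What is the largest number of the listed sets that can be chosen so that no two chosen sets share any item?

2

G4, G6 are pairwise disjoint (G4={3,5}; G6={0,4}).
Every remaining set overlaps one of these, and no 3 of the listed sets are pairwise disjoint, so 2 is the maximum.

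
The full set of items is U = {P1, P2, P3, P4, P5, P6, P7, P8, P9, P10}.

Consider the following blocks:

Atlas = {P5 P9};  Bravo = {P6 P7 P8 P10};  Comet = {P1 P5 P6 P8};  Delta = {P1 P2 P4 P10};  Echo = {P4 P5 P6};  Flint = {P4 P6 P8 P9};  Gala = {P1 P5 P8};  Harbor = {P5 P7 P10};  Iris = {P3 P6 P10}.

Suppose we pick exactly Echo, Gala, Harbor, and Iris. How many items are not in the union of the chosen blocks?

Union of Echo, Gala, Harbor, Iris = {P1, P3, P4, P5, P6, P7, P8, P10}.
Not covered: P2, P9 — 2 items.

2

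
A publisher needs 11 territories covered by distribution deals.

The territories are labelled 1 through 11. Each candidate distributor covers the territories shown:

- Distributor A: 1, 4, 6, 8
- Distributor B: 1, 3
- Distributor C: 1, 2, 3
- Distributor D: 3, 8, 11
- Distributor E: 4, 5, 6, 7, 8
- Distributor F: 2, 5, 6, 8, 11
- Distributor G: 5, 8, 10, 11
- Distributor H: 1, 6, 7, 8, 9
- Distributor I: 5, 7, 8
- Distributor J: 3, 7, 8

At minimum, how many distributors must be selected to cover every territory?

4

A and C and G and H together: A ∪ C ∪ G ∪ H = {1, 2, 3, 4, 5, 6, 7, 8, 9, 10, 11} — every territory is covered.
No 3 of the 10 distributors cover everything (all 120 combinations miss at least one territory), so 4 is optimal.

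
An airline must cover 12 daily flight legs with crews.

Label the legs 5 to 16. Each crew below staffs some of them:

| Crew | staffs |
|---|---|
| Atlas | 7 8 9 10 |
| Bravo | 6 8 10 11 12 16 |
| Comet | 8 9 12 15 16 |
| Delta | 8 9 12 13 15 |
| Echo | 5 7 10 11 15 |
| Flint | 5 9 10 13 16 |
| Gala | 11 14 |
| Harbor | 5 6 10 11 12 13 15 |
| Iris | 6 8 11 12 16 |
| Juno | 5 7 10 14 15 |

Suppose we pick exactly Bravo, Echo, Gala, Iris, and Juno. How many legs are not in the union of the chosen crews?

2

Union of Bravo, Echo, Gala, Iris, Juno = {5, 6, 7, 8, 10, 11, 12, 14, 15, 16}.
Not covered: 9, 13 — 2 legs.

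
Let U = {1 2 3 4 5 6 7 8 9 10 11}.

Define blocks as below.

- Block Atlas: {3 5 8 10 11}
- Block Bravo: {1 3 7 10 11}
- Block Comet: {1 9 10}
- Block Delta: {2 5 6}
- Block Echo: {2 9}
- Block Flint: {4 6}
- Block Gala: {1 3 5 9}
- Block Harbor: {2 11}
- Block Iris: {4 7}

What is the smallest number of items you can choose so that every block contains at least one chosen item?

4

The 4 items {1, 2, 4, 11} hit every block.
No choice of 3 items meets every block, so 4 is the minimum.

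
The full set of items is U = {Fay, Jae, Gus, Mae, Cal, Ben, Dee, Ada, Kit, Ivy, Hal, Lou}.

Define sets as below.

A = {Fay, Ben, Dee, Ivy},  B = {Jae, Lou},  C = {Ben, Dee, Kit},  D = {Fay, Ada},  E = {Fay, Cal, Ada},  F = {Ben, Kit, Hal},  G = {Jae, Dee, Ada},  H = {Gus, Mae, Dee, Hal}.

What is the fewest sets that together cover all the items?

A and B and E and F and H together: A ∪ B ∪ E ∪ F ∪ H = {Fay, Jae, Gus, Mae, Cal, Ben, Dee, Ada, Kit, Ivy, Hal, Lou} — every item is covered.
No 4 of the 8 sets cover everything (all 70 combinations miss at least one item), so 5 is optimal.

5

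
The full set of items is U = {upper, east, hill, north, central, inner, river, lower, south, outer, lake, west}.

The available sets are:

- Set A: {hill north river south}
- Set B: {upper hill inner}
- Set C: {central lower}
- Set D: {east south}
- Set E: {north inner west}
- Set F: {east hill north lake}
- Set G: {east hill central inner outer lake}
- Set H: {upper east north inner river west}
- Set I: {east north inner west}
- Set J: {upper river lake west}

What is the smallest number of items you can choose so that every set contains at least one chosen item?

4

The 4 items {upper, east, north, lower} hit every set.
No choice of 3 items meets every set, so 4 is the minimum.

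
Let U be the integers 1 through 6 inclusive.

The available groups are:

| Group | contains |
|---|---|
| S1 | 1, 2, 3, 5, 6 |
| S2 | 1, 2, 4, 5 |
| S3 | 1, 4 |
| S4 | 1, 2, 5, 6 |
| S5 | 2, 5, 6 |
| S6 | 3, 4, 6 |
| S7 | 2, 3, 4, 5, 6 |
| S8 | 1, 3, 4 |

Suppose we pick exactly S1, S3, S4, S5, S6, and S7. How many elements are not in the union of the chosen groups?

0

Union of S1, S3, S4, S5, S6, S7 = {1, 2, 3, 4, 5, 6} — that's every element, so 0 are uncovered.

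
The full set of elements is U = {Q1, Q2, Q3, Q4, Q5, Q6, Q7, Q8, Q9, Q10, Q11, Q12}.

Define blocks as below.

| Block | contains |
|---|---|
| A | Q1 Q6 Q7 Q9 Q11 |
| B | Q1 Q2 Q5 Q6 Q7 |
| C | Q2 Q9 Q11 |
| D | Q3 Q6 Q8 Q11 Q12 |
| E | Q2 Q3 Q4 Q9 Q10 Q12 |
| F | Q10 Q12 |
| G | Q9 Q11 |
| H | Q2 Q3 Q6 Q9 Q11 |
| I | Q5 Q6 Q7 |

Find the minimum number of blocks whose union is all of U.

B, D, and E cover everything between them: the union {Q1, Q2, Q3, Q4, Q5, Q6, Q7, Q8, Q9, Q10, Q11, Q12} is all of U.
Only E contains Q4, so E is forced; the remaining 6 elements need at least 2 more blocks (each remaining block adds at most 4) — so at least 3 blocks are needed, and 3 is optimal.

3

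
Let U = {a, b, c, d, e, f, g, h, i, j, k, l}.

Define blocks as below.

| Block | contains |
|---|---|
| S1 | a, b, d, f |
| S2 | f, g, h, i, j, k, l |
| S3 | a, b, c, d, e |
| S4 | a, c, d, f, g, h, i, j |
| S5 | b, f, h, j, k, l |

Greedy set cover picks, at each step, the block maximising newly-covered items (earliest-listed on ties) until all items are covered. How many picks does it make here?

Greedy: pick S4 (covers 8 new) → pick S5 (covers 3 new) → pick S3 (covers 1 new). Total picks: 3.
(The true minimum cover uses only 2 blocks, so greedy is not optimal here.)

3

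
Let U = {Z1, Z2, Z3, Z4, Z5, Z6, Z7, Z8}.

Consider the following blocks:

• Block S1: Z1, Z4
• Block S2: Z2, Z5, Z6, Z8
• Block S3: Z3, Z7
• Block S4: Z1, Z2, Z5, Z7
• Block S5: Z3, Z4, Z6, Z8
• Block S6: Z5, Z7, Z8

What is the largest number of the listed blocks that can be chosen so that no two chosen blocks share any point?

3

S1, S2, S3 are pairwise disjoint (S1={Z1,Z4}; S2={Z2,Z5,Z6,Z8}; S3={Z3,Z7}).
Every remaining block overlaps one of these, and no 4 of the listed blocks are pairwise disjoint, so 3 is the maximum.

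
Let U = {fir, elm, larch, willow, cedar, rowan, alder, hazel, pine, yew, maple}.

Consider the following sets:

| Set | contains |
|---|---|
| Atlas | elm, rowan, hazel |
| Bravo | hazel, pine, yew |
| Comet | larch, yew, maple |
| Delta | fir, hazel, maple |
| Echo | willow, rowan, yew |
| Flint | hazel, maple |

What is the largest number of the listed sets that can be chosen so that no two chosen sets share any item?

2

Delta, Echo are pairwise disjoint (Delta={fir,hazel,maple}; Echo={willow,rowan,yew}).
Every remaining set overlaps one of these, and no 3 of the listed sets are pairwise disjoint, so 2 is the maximum.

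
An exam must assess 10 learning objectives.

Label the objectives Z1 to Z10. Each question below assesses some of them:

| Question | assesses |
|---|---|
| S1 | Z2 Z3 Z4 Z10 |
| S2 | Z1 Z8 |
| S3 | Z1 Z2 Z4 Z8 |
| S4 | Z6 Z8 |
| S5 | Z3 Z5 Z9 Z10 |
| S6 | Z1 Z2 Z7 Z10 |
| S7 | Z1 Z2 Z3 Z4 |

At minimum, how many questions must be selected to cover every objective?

S3 and S4 and S5 and S6 together: S3 ∪ S4 ∪ S5 ∪ S6 = {Z1, Z2, Z3, Z4, Z5, Z6, Z7, Z8, Z9, Z10} — every objective is covered.
No 3 of the 7 questions cover everything (all 35 combinations miss at least one objective), so 4 is optimal.

4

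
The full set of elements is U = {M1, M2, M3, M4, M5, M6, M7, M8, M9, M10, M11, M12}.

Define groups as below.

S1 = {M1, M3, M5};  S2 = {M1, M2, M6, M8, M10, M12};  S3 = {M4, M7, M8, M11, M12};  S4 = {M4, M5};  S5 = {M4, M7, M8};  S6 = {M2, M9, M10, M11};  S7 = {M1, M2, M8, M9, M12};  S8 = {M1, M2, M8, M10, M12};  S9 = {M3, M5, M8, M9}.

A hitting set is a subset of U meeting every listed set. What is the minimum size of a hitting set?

3

H = {M1, M4, M9} meets every group (each contains at least one member of H), and |H| = 3.
The groups S1, S5, S6 are pairwise disjoint, so any hitting set needs a separate element for each — at least 3. Hence 3 is optimal.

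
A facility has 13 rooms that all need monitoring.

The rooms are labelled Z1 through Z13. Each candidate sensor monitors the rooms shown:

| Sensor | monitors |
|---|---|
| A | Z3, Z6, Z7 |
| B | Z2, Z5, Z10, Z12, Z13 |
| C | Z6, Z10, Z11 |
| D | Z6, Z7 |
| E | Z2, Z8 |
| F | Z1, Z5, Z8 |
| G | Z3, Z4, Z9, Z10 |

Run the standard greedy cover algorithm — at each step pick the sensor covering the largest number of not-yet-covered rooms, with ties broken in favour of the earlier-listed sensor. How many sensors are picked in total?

5

Greedy: pick B (covers 5 new) → pick A (covers 3 new) → pick F (covers 2 new) → pick G (covers 2 new) → pick C (covers 1 new). Total picks: 5.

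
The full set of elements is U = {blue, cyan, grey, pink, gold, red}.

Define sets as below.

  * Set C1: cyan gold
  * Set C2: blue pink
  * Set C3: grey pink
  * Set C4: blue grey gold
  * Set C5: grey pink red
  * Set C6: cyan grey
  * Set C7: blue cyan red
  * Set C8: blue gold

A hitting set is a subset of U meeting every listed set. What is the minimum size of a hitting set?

3

H = {cyan, pink, gold} meets every set (each contains at least one member of H), and |H| = 3.
No choice of 2 elements meets every set, so 3 is the minimum.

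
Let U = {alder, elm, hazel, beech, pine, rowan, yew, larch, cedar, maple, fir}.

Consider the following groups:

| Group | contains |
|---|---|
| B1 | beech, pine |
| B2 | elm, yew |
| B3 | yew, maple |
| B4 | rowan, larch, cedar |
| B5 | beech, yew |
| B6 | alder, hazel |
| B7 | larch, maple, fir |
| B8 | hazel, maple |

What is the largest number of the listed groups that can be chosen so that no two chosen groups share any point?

4

B1, B2, B4, B8 are pairwise disjoint (B1={beech,pine}; B2={elm,yew}; B4={rowan,larch,cedar}; B8={hazel,maple}).
Every remaining group overlaps one of these, and no 5 of the listed groups are pairwise disjoint, so 4 is the maximum.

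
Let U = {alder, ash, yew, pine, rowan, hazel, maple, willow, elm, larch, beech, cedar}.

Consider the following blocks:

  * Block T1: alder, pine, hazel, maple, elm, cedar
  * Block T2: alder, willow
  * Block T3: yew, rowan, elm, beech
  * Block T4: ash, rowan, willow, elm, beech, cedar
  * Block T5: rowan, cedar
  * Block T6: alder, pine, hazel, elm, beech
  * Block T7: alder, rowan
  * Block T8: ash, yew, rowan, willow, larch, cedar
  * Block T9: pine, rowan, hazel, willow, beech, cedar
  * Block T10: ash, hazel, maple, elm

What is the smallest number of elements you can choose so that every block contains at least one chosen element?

H = {alder, rowan, elm} meets every block (each contains at least one member of H), and |H| = 3.
The blocks T2, T5, T10 are pairwise disjoint, so any hitting set needs a separate element for each — at least 3. Hence 3 is optimal.

3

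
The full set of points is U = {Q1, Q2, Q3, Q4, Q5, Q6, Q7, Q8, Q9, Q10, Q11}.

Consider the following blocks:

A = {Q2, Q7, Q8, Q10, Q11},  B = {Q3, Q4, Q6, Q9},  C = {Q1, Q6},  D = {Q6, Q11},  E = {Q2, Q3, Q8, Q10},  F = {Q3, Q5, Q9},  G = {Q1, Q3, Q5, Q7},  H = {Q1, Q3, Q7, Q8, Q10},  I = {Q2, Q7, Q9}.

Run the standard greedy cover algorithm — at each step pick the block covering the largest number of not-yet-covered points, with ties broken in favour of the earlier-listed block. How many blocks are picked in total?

3

Greedy: pick A (covers 5 new) → pick B (covers 4 new) → pick G (covers 2 new). Total picks: 3.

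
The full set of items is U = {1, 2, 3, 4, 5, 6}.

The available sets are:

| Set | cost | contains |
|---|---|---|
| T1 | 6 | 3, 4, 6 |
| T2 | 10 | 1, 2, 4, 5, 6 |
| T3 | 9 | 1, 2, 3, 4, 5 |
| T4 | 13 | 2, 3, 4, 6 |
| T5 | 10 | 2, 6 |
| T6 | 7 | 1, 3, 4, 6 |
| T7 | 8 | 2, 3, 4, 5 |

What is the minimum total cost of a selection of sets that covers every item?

15

T1, T3 together cover every item (T1 ∪ T3 = {1, 2, 3, 4, 5, 6}); total cost 6 + 9 = 15.
No covering selection has total cost below 15.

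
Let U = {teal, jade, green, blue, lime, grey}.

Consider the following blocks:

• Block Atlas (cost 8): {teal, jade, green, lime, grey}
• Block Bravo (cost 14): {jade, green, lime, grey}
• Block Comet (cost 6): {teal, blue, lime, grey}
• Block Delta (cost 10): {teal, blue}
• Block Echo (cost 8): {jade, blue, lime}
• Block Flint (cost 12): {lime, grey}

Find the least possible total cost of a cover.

Atlas, Comet together cover every item (Atlas ∪ Comet = {teal, jade, green, blue, lime, grey}); total cost 8 + 6 = 14.
No covering selection has total cost below 14.

14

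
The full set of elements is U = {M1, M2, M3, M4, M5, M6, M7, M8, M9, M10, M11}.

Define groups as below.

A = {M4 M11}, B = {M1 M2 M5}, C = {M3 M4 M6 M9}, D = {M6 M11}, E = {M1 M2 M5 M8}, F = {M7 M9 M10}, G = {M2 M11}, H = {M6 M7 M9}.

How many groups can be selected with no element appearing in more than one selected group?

A, B, F are pairwise disjoint (A={M4,M11}; B={M1,M2,M5}; F={M7,M9,M10}).
Every remaining group overlaps one of these, and no 4 of the listed groups are pairwise disjoint, so 3 is the maximum.

3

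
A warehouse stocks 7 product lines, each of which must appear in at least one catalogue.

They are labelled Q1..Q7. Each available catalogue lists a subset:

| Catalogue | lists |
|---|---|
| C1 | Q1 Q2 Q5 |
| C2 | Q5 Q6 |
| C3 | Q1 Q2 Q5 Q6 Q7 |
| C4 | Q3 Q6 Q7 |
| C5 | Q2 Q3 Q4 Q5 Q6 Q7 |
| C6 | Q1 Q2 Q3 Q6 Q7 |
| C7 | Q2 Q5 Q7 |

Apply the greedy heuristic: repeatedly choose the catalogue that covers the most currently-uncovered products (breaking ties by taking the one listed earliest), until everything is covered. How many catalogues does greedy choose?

2

Greedy: pick C5 (covers 6 new) → pick C1 (covers 1 new). Total picks: 2.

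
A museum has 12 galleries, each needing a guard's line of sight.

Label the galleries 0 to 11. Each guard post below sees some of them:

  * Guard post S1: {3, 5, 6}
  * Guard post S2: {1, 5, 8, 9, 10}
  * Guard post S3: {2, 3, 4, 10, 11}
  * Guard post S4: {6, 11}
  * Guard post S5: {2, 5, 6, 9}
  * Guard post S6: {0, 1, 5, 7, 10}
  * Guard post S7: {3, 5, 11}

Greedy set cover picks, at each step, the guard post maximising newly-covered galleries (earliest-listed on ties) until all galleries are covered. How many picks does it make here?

Greedy: pick S2 (covers 5 new) → pick S3 (covers 4 new) → pick S6 (covers 2 new) → pick S1 (covers 1 new). Total picks: 4.

4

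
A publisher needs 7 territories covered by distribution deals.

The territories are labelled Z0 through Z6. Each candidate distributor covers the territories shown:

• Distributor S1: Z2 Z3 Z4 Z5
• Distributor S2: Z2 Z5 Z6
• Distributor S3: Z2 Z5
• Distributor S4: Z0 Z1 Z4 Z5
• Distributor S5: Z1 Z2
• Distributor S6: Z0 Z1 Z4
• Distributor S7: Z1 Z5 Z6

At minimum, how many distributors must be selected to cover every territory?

3

S1 and S2 and S4 together: S1 ∪ S2 ∪ S4 = {Z0, Z1, Z2, Z3, Z4, Z5, Z6} — every territory is covered.
Only S1 contains Z3, so S1 is forced; the remaining 3 territories need at least 2 more distributors (each remaining distributor adds at most 2) — so at least 3 distributors are needed, and 3 is optimal.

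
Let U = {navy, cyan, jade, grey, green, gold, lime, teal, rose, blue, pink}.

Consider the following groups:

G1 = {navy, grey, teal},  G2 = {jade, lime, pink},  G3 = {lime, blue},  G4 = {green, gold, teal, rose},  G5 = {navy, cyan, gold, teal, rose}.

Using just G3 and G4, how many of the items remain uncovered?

5

Union of G3, G4 = {green, gold, lime, teal, rose, blue}.
Not covered: navy, cyan, jade, grey, pink — 5 items.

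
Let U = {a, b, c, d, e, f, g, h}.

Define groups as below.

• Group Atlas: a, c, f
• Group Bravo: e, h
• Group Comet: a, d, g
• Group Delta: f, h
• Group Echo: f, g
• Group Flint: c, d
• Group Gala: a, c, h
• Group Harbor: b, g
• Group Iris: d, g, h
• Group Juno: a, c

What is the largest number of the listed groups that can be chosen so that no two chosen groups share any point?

Delta, Flint, Harbor are pairwise disjoint (Delta={f,h}; Flint={c,d}; Harbor={b,g}).
Every remaining group overlaps one of these, and no 4 of the listed groups are pairwise disjoint, so 3 is the maximum.

3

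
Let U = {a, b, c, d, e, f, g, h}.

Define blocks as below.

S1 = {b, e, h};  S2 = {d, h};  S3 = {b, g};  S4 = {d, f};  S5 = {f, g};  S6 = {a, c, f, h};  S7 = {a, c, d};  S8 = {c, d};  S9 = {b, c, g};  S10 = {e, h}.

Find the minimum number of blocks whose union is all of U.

3

Take {S1, S5, S7}. Their union is {a, b, c, d, e, f, g, h}, which is all 8 elements.
No 2 of the 10 blocks cover everything (all 45 combinations miss at least one element), so 3 is optimal.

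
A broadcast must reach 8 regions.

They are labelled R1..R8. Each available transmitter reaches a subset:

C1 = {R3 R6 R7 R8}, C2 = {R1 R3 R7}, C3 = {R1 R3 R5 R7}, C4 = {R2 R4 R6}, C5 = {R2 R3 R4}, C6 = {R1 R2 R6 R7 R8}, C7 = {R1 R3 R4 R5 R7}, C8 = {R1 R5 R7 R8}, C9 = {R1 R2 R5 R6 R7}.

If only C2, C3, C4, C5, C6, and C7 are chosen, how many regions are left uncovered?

0

Union of C2, C3, C4, C5, C6, C7 = {R1, R2, R3, R4, R5, R6, R7, R8} — that's every region, so 0 are uncovered.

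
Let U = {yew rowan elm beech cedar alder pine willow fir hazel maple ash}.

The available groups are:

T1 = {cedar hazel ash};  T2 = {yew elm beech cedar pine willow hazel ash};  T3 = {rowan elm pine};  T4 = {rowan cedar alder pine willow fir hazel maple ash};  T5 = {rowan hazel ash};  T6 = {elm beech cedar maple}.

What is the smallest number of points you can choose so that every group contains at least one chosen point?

Take H = {elm, ash}. Each listed group contains at least one of these, so H is a hitting set of size 2.
The groups T5, T6 are pairwise disjoint, so any hitting set needs a separate point for each — at least 2. Hence 2 is optimal.

2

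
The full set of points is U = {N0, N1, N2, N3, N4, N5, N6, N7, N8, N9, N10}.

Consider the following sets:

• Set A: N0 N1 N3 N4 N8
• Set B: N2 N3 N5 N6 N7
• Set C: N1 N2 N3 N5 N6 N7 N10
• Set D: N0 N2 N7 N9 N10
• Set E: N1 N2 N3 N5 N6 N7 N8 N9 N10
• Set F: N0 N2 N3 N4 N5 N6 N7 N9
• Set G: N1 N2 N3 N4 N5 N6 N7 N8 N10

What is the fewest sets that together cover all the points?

2

Take {F, G}. Their union is {N0, N1, N2, N3, N4, N5, N6, N7, N8, N9, N10}, which is all 11 points.
No single set has all 11 points (the largest, E, has 9), so 2 is optimal.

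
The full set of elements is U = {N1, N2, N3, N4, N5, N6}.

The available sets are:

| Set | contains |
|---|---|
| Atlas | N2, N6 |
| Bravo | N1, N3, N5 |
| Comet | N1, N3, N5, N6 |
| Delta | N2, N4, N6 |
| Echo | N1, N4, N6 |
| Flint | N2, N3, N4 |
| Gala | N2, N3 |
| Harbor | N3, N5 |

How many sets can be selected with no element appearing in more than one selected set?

2

Bravo, Delta are pairwise disjoint (Bravo={N1,N3,N5}; Delta={N2,N4,N6}).
Every remaining set overlaps one of these, and no 3 of the listed sets are pairwise disjoint, so 2 is the maximum.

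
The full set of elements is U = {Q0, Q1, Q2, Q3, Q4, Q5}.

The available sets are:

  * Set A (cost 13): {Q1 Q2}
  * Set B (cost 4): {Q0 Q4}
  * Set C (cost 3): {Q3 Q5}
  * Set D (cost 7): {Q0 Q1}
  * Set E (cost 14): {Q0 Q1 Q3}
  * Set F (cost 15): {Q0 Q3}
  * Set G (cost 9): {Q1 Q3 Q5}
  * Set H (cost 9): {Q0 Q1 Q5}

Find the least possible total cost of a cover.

20

A, B, C together cover every element (A ∪ B ∪ C = {Q0, Q1, Q2, Q3, Q4, Q5}); total cost 13 + 4 + 3 = 20.
No covering selection has total cost below 20.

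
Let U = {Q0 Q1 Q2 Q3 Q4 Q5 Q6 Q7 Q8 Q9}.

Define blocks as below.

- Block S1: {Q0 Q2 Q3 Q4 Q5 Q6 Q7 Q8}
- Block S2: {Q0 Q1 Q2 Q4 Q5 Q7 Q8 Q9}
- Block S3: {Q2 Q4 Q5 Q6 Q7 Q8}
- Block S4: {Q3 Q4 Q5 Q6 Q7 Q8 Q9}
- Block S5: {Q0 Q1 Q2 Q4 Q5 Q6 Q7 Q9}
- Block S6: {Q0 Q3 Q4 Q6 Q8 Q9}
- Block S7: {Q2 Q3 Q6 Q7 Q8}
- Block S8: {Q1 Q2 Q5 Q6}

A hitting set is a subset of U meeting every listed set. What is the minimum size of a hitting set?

H = {Q5, Q8} meets every block (each contains at least one member of H), and |H| = 2.
No single point lies in every block, so at least 2 are needed and 2 is optimal.

2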